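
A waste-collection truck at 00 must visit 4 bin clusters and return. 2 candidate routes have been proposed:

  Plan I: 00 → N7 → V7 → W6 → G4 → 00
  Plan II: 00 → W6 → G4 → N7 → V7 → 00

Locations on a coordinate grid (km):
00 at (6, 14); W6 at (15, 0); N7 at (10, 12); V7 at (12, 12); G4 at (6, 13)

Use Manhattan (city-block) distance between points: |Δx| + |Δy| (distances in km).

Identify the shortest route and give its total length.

Shortest is Plan I, total 46 km.

Plan I: 6 + 2 + 15 + 22 + 1 = 46
Plan II: 23 + 22 + 5 + 2 + 8 = 60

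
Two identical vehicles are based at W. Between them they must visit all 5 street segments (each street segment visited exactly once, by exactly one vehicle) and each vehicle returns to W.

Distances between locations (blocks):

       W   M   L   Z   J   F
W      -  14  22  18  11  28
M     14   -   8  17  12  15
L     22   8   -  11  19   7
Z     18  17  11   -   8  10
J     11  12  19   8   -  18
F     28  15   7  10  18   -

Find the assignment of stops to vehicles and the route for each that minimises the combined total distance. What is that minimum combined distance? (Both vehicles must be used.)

Minimum combined distance: 79 blocks.

Try each way of splitting the stops between the two vehicles (each non-empty) and, for each split, find the best tour for each vehicle:
  {M} + {L, Z, J, F}: 28 + 58 = 86
  {L} + {M, Z, J, F}: 44 + 58 = 102
  {M, L} + {Z, J, F}: 44 + 57 = 101
  {Z} + {M, L, J, F}: 36 + 58 = 94
  {M, Z} + {L, J, F}: 49 + 58 = 107
  {L, Z} + {M, J, F}: 51 + 58 = 109
  … (15 splits in total)
  {J} + {M, L, Z, F}: 22 + 57 = 79  ← best
Best: vehicle 1 W → J → W = 22; vehicle 2 W → M → L → F → Z → W = 57; combined 79.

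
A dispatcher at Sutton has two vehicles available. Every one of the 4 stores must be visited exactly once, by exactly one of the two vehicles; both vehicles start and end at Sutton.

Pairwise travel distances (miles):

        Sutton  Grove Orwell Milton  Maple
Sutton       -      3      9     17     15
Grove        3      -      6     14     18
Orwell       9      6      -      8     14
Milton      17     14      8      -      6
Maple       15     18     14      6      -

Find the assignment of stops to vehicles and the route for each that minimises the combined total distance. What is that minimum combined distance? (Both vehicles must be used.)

Minimum combined distance: 44 miles.

Check every non-empty split of the stops between the two vehicles; for each half take its own optimal tour:
  {Grove} + {Orwell, Milton, Maple}: 6 + 38 = 44
  {Orwell} + {Grove, Milton, Maple}: 18 + 38 = 56
  {Grove, Orwell} + {Milton, Maple}: 18 + 38 = 56
  {Milton} + {Grove, Orwell, Maple}: 34 + 38 = 72
  {Grove, Milton} + {Orwell, Maple}: 34 + 38 = 72
  {Orwell, Milton} + {Grove, Maple}: 34 + 36 = 70
  … (7 splits in total)
Best: vehicle 1 Sutton → Grove → Sutton = 6; vehicle 2 Sutton → Orwell → Milton → Maple → Sutton = 38; combined 44.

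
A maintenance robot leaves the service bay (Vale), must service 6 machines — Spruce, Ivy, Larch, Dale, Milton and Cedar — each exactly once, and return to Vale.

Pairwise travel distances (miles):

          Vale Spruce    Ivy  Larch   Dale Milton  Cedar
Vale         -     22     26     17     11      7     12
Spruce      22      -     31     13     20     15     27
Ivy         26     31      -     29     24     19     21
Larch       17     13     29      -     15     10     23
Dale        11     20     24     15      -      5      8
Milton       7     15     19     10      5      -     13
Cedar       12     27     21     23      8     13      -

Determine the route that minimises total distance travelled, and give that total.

Vale - Spruce - Ivy - Larch - Dale - Milton - Cedar - Vale: 22+31+29+15+5+13+12 = 127
Vale - Spruce - Ivy - Larch - Dale - Cedar - Milton - Vale: 22+31+29+15+8+13+7 = 125
Vale - Spruce - Ivy - Larch - Milton - Dale - Cedar - Vale: 22+31+29+10+5+8+12 = 117
Vale - Spruce - Ivy - Larch - Milton - Cedar - Dale - Vale: 22+31+29+10+13+8+11 = 124
Vale - Spruce - Ivy - Larch - Cedar - Dale - Milton - Vale: 22+31+29+23+8+5+7 = 125
Vale - Spruce - Ivy - Larch - Cedar - Milton - Dale - Vale: 22+31+29+23+13+5+11 = 134
Vale - Spruce - Ivy - Dale - Larch - Milton - Cedar - Vale: 22+31+24+15+10+13+12 = 127
Vale - Spruce - Ivy - Dale - Larch - Cedar - Milton - Vale: 22+31+24+15+23+13+7 = 135
… (352 more)
Vale - Dale - Cedar - Ivy - Spruce - Larch - Milton - Vale: 11+8+21+31+13+10+7 = 101  ← best
The minimum is 101.
One optimal route: Vale → Dale → Cedar → Ivy → Spruce → Larch → Milton → Vale (or its reverse).

Shortest round trip = 101 miles.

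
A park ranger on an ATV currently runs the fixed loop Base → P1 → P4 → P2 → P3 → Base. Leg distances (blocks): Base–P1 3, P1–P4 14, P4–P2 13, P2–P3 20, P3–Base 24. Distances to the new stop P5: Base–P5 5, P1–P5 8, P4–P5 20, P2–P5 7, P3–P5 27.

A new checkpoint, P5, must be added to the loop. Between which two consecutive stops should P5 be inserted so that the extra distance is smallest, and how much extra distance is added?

Adding 8 blocks by placing P5 on the P3–Base leg.

Insertion cost between consecutive stops i–j is d(i,P5) + d(P5,j) − d(i,j):
  between Base and P1: 5 + 8 − 3 = 10
  between P1 and P4: 8 + 20 − 14 = 14
  between P4 and P2: 20 + 7 − 13 = 14
  between P2 and P3: 7 + 27 − 20 = 14
  between P3 and Base: 27 + 5 − 24 = 8
Cheapest insertion is between P3 and Base, adding 8.
New total = 74 + 8 = 82.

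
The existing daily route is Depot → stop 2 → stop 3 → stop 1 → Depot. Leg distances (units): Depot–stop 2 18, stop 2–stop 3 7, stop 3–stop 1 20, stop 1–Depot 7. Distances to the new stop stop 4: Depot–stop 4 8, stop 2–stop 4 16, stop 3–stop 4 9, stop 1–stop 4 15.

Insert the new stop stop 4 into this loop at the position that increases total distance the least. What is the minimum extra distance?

+4 — insert stop 4 between stop 3 and stop 1.

Insertion cost between consecutive stops i–j is d(i,stop 4) + d(stop 4,j) − d(i,j):
  between Depot and stop 2: 8 + 16 − 18 = 6
  between stop 2 and stop 3: 16 + 9 − 7 = 18
  between stop 3 and stop 1: 9 + 15 − 20 = 4
  between stop 1 and Depot: 15 + 8 − 7 = 16
Cheapest insertion is between stop 3 and stop 1, adding 4.
New total = 52 + 4 = 56.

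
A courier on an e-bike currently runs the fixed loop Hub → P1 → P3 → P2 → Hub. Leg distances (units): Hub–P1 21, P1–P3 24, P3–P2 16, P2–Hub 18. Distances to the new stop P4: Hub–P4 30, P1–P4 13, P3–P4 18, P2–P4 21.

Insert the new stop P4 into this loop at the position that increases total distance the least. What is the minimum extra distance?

+7 — insert P4 between P1 and P3.

Insertion cost between consecutive stops i–j is d(i,P4) + d(P4,j) − d(i,j):
  between Hub and P1: 30 + 13 − 21 = 22
  between P1 and P3: 13 + 18 − 24 = 7
  between P3 and P2: 18 + 21 − 16 = 23
  between P2 and Hub: 21 + 30 − 18 = 33
Cheapest insertion is between P1 and P3, adding 7.
New total = 79 + 7 = 86.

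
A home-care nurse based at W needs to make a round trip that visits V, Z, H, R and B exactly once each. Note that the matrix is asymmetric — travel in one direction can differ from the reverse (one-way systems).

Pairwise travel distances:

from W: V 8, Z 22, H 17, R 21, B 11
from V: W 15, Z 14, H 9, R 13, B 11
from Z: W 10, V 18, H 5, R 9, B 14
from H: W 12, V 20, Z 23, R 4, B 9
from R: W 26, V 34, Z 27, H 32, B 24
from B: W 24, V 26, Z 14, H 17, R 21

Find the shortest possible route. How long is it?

W→V→Z→H→R→B→W: 8+14+5+4+24+24 = 79
W→V→Z→H→B→R→W: 8+14+5+9+21+26 = 83
W→V→Z→R→H→B→W: 8+14+9+32+9+24 = 96
W→V→Z→R→B→H→W: 8+14+9+24+17+12 = 84
W→V→Z→B→H→R→W: 8+14+14+17+4+26 = 83
W→V→Z→B→R→H→W: 8+14+14+21+32+12 = 101
W→V→H→Z→R→B→W: 8+9+23+9+24+24 = 97
W→V→H→Z→B→R→W: 8+9+23+14+21+26 = 101
W→V→H→R→Z→B→W: 8+9+4+27+14+24 = 86
W→V→H→R→B→Z→W: 8+9+4+24+14+10 = 69
W→V→H→B→Z→R→W: 8+9+9+14+9+26 = 75
W→V→H→B→R→Z→W: 8+9+9+21+27+10 = 84
W→V→R→Z→H→B→W: 8+13+27+5+9+24 = 86
W→V→R→Z→B→H→W: 8+13+27+14+17+12 = 91
… (106 more)
W→V→B→Z→H→R→W: 8+11+14+5+4+26 = 68  ← best
The minimum is 68.
One optimal route: W → V → B → Z → H → R → W.

Shortest round trip = 68.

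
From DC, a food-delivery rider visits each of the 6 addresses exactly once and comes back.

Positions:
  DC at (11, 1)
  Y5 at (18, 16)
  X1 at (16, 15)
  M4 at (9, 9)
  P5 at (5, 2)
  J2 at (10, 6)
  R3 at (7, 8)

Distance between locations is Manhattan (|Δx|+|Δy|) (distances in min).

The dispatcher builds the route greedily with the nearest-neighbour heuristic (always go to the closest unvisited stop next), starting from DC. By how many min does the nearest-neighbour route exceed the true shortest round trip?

Excess over optimum: 12 min.

From DC: J2=6, P5=7, M4=10, R3=11, X1=19, Y5=22 → choose J2 (6).
From J2: M4=4, R3=5, P5=9, X1=15, Y5=18 → choose M4 (4).
From M4: R3=3, P5=11, X1=13, Y5=16 → choose R3 (3).
From R3: P5=8, X1=16, Y5=19 → choose P5 (8).
From P5: X1=24, Y5=27 → choose X1 (24).
From X1: Y5=3 → choose Y5 (3).
NN route DC → J2 → M4 → R3 → P5 → X1 → Y5 → DC costs 70.
Optimal: DC → P5 → R3 → M4 → Y5 → X1 → J2 → DC costs 58 (by enumerating all 360 distinct tours).
Excess = 70 − 58 = 12.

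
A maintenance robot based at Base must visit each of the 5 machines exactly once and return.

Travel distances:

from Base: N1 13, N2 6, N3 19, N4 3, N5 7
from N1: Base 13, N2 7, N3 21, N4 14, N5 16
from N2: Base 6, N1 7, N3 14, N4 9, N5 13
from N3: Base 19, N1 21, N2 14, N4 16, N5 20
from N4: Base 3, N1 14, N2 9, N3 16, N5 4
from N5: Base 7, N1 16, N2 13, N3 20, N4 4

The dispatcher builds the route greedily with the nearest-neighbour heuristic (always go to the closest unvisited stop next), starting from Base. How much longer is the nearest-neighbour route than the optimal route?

Excess over optimum: 6.

From Base: N4=3, N2=6, N5=7, N1=13, N3=19 → choose N4 (3).
From N4: N5=4, N2=9, N1=14, N3=16 → choose N5 (4).
From N5: N2=13, N1=16, N3=20 → choose N2 (13).
From N2: N1=7, N3=14 → choose N1 (7).
From N1: N3=21 → choose N3 (21).
NN route Base → N4 → N5 → N2 → N1 → N3 → Base costs 67.
Optimal: Base → N1 → N2 → N3 → N4 → N5 → Base costs 61 (by enumerating all 60 distinct tours).
Excess = 67 − 61 = 6.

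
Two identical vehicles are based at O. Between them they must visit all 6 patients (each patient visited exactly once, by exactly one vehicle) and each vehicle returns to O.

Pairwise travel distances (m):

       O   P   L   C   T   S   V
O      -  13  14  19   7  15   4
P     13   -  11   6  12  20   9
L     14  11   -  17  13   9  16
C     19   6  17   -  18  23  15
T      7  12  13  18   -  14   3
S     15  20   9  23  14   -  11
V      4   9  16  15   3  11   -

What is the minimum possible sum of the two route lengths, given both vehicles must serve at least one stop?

Check every non-empty split of the stops between the two vehicles; for each half take its own optimal tour:
  {P} + {L, C, T, S, V}: 26 + 66 = 92
  {L} + {P, C, T, S, V}: 28 + 63 = 91
  {P, L} + {C, T, S, V}: 38 + 63 = 101
  {C} + {P, L, T, S, V}: 38 + 54 = 92
  {P, C} + {L, T, S, V}: 38 + 44 = 82
  {L, C} + {P, T, S, V}: 50 + 54 = 104
  … (31 splits in total)
  {T} + {P, L, C, S, V}: 14 + 60 = 74  ← best
Best: vehicle 1 O → T → O = 14; vehicle 2 O → P → C → L → S → V → O = 60; combined 74.

Minimum combined distance: 74 m.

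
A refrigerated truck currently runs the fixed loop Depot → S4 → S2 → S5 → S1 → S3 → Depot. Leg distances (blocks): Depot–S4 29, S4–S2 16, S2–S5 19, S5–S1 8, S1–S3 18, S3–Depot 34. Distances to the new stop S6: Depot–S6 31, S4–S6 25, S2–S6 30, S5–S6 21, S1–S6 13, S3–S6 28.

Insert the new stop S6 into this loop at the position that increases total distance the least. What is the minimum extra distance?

Insertion cost between consecutive stops i–j is d(i,S6) + d(S6,j) − d(i,j):
  between Depot and S4: 31 + 25 − 29 = 27
  between S4 and S2: 25 + 30 − 16 = 39
  between S2 and S5: 30 + 21 − 19 = 32
  between S5 and S1: 21 + 13 − 8 = 26
  between S1 and S3: 13 + 28 − 18 = 23
  between S3 and Depot: 28 + 31 − 34 = 25
Cheapest insertion is between S1 and S3, adding 23.
New total = 124 + 23 = 147.

Minimum extra distance: 23 blocks, inserting S6 between S1 and S3.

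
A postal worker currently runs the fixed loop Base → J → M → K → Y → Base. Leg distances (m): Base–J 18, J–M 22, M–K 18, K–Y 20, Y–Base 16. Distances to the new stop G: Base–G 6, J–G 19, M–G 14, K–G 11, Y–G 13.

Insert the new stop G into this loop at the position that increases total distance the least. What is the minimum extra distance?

Insertion cost between consecutive stops i–j is d(i,G) + d(G,j) − d(i,j):
  between Base and J: 6 + 19 − 18 = 7
  between J and M: 19 + 14 − 22 = 11
  between M and K: 14 + 11 − 18 = 7
  between K and Y: 11 + 13 − 20 = 4
  between Y and Base: 13 + 6 − 16 = 3
Cheapest insertion is between Y and Base, adding 3.
New total = 94 + 3 = 97.

Adding 3 m by placing G on the Y–Base leg.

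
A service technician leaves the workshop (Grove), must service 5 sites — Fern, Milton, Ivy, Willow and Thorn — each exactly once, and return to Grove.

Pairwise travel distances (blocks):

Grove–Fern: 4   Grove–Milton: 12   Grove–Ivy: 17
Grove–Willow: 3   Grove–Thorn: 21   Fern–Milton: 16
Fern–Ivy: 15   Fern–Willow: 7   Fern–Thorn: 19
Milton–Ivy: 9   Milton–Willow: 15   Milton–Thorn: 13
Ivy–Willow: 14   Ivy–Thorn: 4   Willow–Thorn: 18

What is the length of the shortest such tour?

There are 60 distinct closed tours to check (reversals are equivalent).
Grove → Fern → Milton → Ivy → Willow → Thorn → Grove: 4+16+9+14+18+21 = 82
Grove → Fern → Milton → Ivy → Thorn → Willow → Grove: 4+16+9+4+18+3 = 54
Grove → Fern → Milton → Willow → Ivy → Thorn → Grove: 4+16+15+14+4+21 = 74
Grove → Fern → Milton → Willow → Thorn → Ivy → Grove: 4+16+15+18+4+17 = 74
Grove → Fern → Milton → Thorn → Ivy → Willow → Grove: 4+16+13+4+14+3 = 54
Grove → Fern → Milton → Thorn → Willow → Ivy → Grove: 4+16+13+18+14+17 = 82
Grove → Fern → Ivy → Milton → Willow → Thorn → Grove: 4+15+9+15+18+21 = 82
Grove → Fern → Ivy → Milton → Thorn → Willow → Grove: 4+15+9+13+18+3 = 62
Grove → Fern → Ivy → Willow → Milton → Thorn → Grove: 4+15+14+15+13+21 = 82
Grove → Fern → Ivy → Willow → Thorn → Milton → Grove: 4+15+14+18+13+12 = 76
Grove → Fern → Ivy → Thorn → Milton → Willow → Grove: 4+15+4+13+15+3 = 54
Grove → Fern → Ivy → Thorn → Willow → Milton → Grove: 4+15+4+18+15+12 = 68
Grove → Fern → Willow → Milton → Ivy → Thorn → Grove: 4+7+15+9+4+21 = 60
Grove → Fern → Willow → Milton → Thorn → Ivy → Grove: 4+7+15+13+4+17 = 60
… (46 more)
The minimum is 54.
One optimal route: Grove → Fern → Milton → Ivy → Thorn → Willow → Grove (or its reverse).

54 blocks — the shortest possible round trip.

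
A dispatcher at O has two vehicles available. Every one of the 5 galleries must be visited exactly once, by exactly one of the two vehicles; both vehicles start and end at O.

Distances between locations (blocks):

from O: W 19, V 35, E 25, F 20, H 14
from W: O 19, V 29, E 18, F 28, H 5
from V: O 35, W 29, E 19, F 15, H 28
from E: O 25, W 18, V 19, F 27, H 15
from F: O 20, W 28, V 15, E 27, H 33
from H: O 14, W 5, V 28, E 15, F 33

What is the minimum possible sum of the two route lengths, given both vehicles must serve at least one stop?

Minimum combined distance: 117 blocks.

Try each way of splitting the stops between the two vehicles (each non-empty) and, for each split, find the best tour for each vehicle:
  {W} + {V, E, F, H}: 38 + 83 = 121
  {V} + {W, E, F, H}: 70 + 84 = 154
  {W, V} + {E, F, H}: 83 + 76 = 159
  {E} + {W, V, F, H}: 50 + 83 = 133
  {W, E} + {V, F, H}: 62 + 77 = 139
  {V, E} + {W, F, H}: 79 + 67 = 146
  … (15 splits in total)
  {V, E, F} + {W, H}: 79 + 38 = 117  ← best
Best: vehicle 1 O → E → V → F → O = 79; vehicle 2 O → W → H → O = 38; combined 117.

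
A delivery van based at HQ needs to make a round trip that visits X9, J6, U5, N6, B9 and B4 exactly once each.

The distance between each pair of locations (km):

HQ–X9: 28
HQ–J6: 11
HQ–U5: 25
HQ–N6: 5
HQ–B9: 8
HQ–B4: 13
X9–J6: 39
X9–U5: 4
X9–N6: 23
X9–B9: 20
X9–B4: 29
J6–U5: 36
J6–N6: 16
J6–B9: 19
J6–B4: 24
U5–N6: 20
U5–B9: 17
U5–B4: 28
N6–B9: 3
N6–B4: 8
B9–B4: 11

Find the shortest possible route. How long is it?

HQ→X9→J6→U5→N6→B9→B4→HQ: 28+39+36+20+3+11+13 = 150
HQ→X9→J6→U5→N6→B4→B9→HQ: 28+39+36+20+8+11+8 = 150
HQ→X9→J6→U5→B9→N6→B4→HQ: 28+39+36+17+3+8+13 = 144
HQ→X9→J6→U5→B9→B4→N6→HQ: 28+39+36+17+11+8+5 = 144
HQ→X9→J6→U5→B4→N6→B9→HQ: 28+39+36+28+8+3+8 = 150
HQ→X9→J6→U5→B4→B9→N6→HQ: 28+39+36+28+11+3+5 = 150
HQ→X9→J6→N6→U5→B9→B4→HQ: 28+39+16+20+17+11+13 = 144
HQ→X9→J6→N6→U5→B4→B9→HQ: 28+39+16+20+28+11+8 = 150
… (352 more)
HQ→J6→N6→B9→U5→X9→B4→HQ: 11+16+3+17+4+29+13 = 93  ← best
The minimum is 93.
One optimal route: HQ → J6 → N6 → B9 → U5 → X9 → B4 → HQ (or its reverse).

Shortest round trip = 93 km.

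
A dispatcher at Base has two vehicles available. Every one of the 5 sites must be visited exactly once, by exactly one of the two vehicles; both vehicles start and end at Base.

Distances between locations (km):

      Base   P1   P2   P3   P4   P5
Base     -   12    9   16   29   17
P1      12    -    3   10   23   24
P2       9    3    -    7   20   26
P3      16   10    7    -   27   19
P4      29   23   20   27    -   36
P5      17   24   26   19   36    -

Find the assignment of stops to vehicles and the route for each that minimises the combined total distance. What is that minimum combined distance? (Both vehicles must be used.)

Minimum combined distance: 112 km.

Try each way of splitting the stops between the two vehicles (each non-empty) and, for each split, find the best tour for each vehicle:
  {P1} + {P2, P3, P4, P5}: 24 + 92 = 116
  {P2} + {P1, P3, P4, P5}: 18 + 98 = 116
  {P1, P2} + {P3, P4, P5}: 24 + 92 = 116
  {P3} + {P1, P2, P4, P5}: 32 + 88 = 120
  {P1, P3} + {P2, P4, P5}: 38 + 82 = 120
  {P2, P3} + {P1, P4, P5}: 32 + 88 = 120
  … (15 splits in total)
  {P1, P2, P3, P4} + {P5}: 78 + 34 = 112  ← best
Best: vehicle 1 Base → P1 → P2 → P3 → P4 → Base = 78; vehicle 2 Base → P5 → Base = 34; combined 112.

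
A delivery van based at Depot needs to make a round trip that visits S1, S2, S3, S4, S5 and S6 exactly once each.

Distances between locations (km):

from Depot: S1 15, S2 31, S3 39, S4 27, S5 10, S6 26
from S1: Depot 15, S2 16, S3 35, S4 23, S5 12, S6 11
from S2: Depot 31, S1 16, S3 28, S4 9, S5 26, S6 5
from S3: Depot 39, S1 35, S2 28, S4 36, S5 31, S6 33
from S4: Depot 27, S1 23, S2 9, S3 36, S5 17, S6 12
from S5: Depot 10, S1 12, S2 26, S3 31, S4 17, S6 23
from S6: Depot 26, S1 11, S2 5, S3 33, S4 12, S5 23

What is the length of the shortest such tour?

Depot-S1-S2-S3-S4-S5-S6-Depot: 15+16+28+36+17+23+26 = 161
Depot-S1-S2-S3-S4-S6-S5-Depot: 15+16+28+36+12+23+10 = 140
Depot-S1-S2-S3-S5-S4-S6-Depot: 15+16+28+31+17+12+26 = 145
Depot-S1-S2-S3-S5-S6-S4-Depot: 15+16+28+31+23+12+27 = 152
Depot-S1-S2-S3-S6-S4-S5-Depot: 15+16+28+33+12+17+10 = 131
Depot-S1-S2-S3-S6-S5-S4-Depot: 15+16+28+33+23+17+27 = 159
Depot-S1-S2-S4-S3-S5-S6-Depot: 15+16+9+36+31+23+26 = 156
Depot-S1-S2-S4-S3-S6-S5-Depot: 15+16+9+36+33+23+10 = 142
… (352 more)
Depot-S1-S6-S4-S2-S3-S5-Depot: 15+11+12+9+28+31+10 = 116  ← best
The minimum is 116.
One optimal route: Depot → S1 → S6 → S4 → S2 → S3 → S5 → Depot (or its reverse).

Shortest round trip = 116 km.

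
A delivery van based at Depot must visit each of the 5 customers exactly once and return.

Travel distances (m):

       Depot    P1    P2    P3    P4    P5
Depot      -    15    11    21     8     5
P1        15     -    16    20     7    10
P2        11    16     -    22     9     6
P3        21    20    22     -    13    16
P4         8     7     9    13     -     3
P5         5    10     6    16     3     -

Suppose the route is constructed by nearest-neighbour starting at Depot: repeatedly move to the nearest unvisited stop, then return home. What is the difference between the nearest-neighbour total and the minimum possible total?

Depot: P5=5, P4=8, P2=11, P1=15, P3=21 ⇒ P5
P5: P4=3, P2=6, P1=10, P3=16 ⇒ P4
P4: P1=7, P2=9, P3=13 ⇒ P1
P1: P2=16, P3=20 ⇒ P2
P2: P3=22 ⇒ P3
NN route Depot → P5 → P4 → P1 → P2 → P3 → Depot costs 74.
Optimal: Depot → P1 → P3 → P4 → P2 → P5 → Depot costs 68 (by enumerating all 60 distinct tours).
Excess = 74 − 68 = 6.

The nearest-neighbour route is 6 m longer than optimal.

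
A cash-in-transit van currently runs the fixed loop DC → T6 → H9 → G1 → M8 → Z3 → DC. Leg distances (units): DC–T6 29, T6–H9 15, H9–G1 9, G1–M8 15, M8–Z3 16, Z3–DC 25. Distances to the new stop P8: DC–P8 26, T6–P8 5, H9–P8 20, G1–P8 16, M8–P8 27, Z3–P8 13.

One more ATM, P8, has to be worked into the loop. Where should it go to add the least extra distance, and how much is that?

Minimum extra distance: 2, inserting P8 between DC and T6.

Insertion cost between consecutive stops i–j is d(i,P8) + d(P8,j) − d(i,j):
  between DC and T6: 26 + 5 − 29 = 2
  between T6 and H9: 5 + 20 − 15 = 10
  between H9 and G1: 20 + 16 − 9 = 27
  between G1 and M8: 16 + 27 − 15 = 28
  between M8 and Z3: 27 + 13 − 16 = 24
  between Z3 and DC: 13 + 26 − 25 = 14
Cheapest insertion is between DC and T6, adding 2.
New total = 109 + 2 = 111.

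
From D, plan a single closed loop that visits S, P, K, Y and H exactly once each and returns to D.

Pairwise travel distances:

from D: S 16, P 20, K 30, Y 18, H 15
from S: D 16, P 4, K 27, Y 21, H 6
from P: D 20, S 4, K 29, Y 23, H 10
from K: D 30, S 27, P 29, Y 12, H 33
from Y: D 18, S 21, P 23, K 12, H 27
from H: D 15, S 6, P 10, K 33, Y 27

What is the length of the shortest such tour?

With 5 stops there are 5!/2 = 60 distinct round trips (a route and its reverse cost the same).
D → S → P → K → Y → H → D: 16+4+29+12+27+15 = 103
D → S → P → K → H → Y → D: 16+4+29+33+27+18 = 127
D → S → P → Y → K → H → D: 16+4+23+12+33+15 = 103
D → S → P → Y → H → K → D: 16+4+23+27+33+30 = 133
D → S → P → H → K → Y → D: 16+4+10+33+12+18 = 93
D → S → P → H → Y → K → D: 16+4+10+27+12+30 = 99
D → S → K → P → Y → H → D: 16+27+29+23+27+15 = 137
D → S → K → P → H → Y → D: 16+27+29+10+27+18 = 127
D → S → K → Y → P → H → D: 16+27+12+23+10+15 = 103
D → S → K → Y → H → P → D: 16+27+12+27+10+20 = 112
D → S → K → H → P → Y → D: 16+27+33+10+23+18 = 127
D → S → K → H → Y → P → D: 16+27+33+27+23+20 = 146
D → S → Y → P → K → H → D: 16+21+23+29+33+15 = 137
D → S → Y → P → H → K → D: 16+21+23+10+33+30 = 133
… (46 more)
D → Y → K → P → S → H → D: 18+12+29+4+6+15 = 84  ← best
The minimum is 84.
One optimal route: D → Y → K → P → S → H → D (or its reverse).

Minimum total distance: 84.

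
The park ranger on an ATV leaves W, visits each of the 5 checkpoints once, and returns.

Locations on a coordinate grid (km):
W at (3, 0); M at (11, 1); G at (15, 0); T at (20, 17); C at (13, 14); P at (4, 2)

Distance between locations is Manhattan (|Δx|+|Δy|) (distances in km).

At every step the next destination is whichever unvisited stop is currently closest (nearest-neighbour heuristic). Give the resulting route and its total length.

From W: distances to unvisited — P=3, M=9, G=12, C=24, T=34. Nearest is P (3).
From P: distances to unvisited — M=8, G=13, C=21, T=31. Nearest is M (8).
From M: distances to unvisited — G=5, C=15, T=25. Nearest is G (5).
From G: distances to unvisited — C=16, T=22. Nearest is C (16).
From C: distances to unvisited — T=10. Nearest is T (10).
Return T→W: 34.
Total = 3 + 8 + 5 + 16 + 10 + 34 = 76.

Total distance 76 km via the nearest-neighbour route W → P → M → G → C → T → W.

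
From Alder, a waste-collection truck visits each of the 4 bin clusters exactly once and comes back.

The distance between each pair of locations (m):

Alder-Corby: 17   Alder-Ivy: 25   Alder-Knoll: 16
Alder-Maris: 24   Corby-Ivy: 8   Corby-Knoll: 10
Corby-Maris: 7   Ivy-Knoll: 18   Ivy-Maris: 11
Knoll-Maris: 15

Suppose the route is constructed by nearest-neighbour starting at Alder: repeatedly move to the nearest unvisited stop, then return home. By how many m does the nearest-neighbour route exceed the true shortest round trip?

The nearest-neighbour route is 2 m longer than optimal.

From Alder: Knoll=16, Corby=17, Maris=24, Ivy=25 → choose Knoll (16).
From Knoll: Corby=10, Maris=15, Ivy=18 → choose Corby (10).
From Corby: Maris=7, Ivy=8 → choose Maris (7).
From Maris: Ivy=11 → choose Ivy (11).
NN route Alder → Knoll → Corby → Maris → Ivy → Alder costs 69.
Optimal: Alder → Corby → Ivy → Maris → Knoll → Alder costs 67 (by enumerating all 12 distinct tours).
Excess = 69 − 67 = 2.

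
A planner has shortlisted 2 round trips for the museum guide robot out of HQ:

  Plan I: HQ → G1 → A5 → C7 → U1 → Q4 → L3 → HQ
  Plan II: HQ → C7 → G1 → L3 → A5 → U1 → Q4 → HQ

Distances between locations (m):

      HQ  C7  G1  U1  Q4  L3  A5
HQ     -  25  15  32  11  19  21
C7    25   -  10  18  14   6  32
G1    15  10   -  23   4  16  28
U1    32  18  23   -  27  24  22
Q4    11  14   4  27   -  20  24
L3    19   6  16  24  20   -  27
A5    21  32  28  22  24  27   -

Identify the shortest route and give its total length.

Plan I: 15 + 28 + 32 + 18 + 27 + 20 + 19 = 159
Plan II: 25 + 10 + 16 + 27 + 22 + 27 + 11 = 138

Shortest is Plan II, total 138 m.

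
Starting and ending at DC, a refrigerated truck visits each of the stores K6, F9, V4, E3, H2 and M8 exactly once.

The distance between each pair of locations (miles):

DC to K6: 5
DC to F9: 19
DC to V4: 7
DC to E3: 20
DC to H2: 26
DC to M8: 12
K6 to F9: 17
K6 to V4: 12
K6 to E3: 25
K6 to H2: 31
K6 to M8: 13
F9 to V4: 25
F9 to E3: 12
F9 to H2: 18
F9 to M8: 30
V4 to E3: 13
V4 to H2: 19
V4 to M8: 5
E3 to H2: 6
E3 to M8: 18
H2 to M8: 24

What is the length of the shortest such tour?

Shortest round trip = 76 miles.

There are 360 distinct closed tours to check (reversals are equivalent).
DC-K6-F9-V4-E3-H2-M8-DC: 5+17+25+13+6+24+12 = 102
DC-K6-F9-V4-E3-M8-H2-DC: 5+17+25+13+18+24+26 = 128
DC-K6-F9-V4-H2-E3-M8-DC: 5+17+25+19+6+18+12 = 102
DC-K6-F9-V4-H2-M8-E3-DC: 5+17+25+19+24+18+20 = 128
DC-K6-F9-V4-M8-E3-H2-DC: 5+17+25+5+18+6+26 = 102
DC-K6-F9-V4-M8-H2-E3-DC: 5+17+25+5+24+6+20 = 102
DC-K6-F9-E3-V4-H2-M8-DC: 5+17+12+13+19+24+12 = 102
DC-K6-F9-E3-V4-M8-H2-DC: 5+17+12+13+5+24+26 = 102
… (352 more)
DC-K6-F9-E3-H2-V4-M8-DC: 5+17+12+6+19+5+12 = 76  ← best
The minimum is 76.
One optimal route: DC → K6 → F9 → E3 → H2 → V4 → M8 → DC (or its reverse).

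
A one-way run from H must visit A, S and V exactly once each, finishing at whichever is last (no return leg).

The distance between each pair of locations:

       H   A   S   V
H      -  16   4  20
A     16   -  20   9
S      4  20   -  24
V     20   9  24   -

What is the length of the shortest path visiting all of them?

There are 3! = 6 possible orderings.
H → A → S → V: 16+20+24 = 60
H → A → V → S: 16+9+24 = 49
H → S → A → V: 4+20+9 = 33
H → S → V → A: 4+24+9 = 37
H → V → A → S: 20+9+20 = 49
H → V → S → A: 20+24+20 = 64
The minimum is 33.
One shortest path: H → S → A → V.

Minimum one-way distance = 33.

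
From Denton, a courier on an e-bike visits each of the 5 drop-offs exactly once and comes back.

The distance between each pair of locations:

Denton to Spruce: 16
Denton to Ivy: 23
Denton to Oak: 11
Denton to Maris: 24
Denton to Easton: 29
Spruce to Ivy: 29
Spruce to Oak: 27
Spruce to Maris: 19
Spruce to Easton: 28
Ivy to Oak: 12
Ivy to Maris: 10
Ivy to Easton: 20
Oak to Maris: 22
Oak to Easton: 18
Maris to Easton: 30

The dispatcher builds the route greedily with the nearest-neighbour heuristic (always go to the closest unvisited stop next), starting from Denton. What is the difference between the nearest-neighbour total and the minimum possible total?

Excess over optimum: 15.

Denton: Oak=11, Spruce=16, Ivy=23, Maris=24, Easton=29 ⇒ Oak
Oak: Ivy=12, Easton=18, Maris=22, Spruce=27 ⇒ Ivy
Ivy: Maris=10, Easton=20, Spruce=29 ⇒ Maris
Maris: Spruce=19, Easton=30 ⇒ Spruce
Spruce: Easton=28 ⇒ Easton
NN route Denton → Oak → Ivy → Maris → Spruce → Easton → Denton costs 109.
Optimal: Denton → Spruce → Maris → Ivy → Easton → Oak → Denton costs 94 (by enumerating all 60 distinct tours).
Excess = 109 − 94 = 15.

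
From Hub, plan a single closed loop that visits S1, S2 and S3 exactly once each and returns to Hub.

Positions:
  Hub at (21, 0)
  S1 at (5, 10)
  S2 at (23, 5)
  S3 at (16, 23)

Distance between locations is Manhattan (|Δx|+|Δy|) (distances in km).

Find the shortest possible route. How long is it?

With 3 stops there are 3!/2 = 3 distinct round trips (a route and its reverse cost the same).
Hub - S1 - S2 - S3 - Hub: 26+23+25+28 = 102
Hub - S1 - S3 - S2 - Hub: 26+24+25+7 = 82
Hub - S2 - S1 - S3 - Hub: 7+23+24+28 = 82
The minimum is 82.
One optimal route: Hub → S1 → S3 → S2 → Hub (or its reverse).

Shortest round trip = 82 km.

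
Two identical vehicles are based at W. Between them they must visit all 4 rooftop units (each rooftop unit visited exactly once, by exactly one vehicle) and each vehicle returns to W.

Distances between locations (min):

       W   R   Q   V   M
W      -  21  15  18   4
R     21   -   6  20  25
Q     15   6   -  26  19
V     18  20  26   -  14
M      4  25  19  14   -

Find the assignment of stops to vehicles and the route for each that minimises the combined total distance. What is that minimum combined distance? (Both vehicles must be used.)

67 min — the smallest possible combined total.

There are 2^3 − 1 = 7 ways to divide the 4 stops into two non-empty groups. For each, the best each vehicle can do is its own shortest tour through its group:
  {R} + {Q, V, M}: 42 + 59 = 101
  {Q} + {R, V, M}: 30 + 59 = 89
  {R, Q} + {V, M}: 42 + 36 = 78
  {V} + {R, Q, M}: 36 + 50 = 86
  {R, V} + {Q, M}: 59 + 38 = 97
  {Q, V} + {R, M}: 59 + 50 = 109
  … (7 splits in total)
  {R, Q, V} + {M}: 59 + 8 = 67  ← best
Best: vehicle 1 W → Q → R → V → W = 59; vehicle 2 W → M → W = 8; combined 67.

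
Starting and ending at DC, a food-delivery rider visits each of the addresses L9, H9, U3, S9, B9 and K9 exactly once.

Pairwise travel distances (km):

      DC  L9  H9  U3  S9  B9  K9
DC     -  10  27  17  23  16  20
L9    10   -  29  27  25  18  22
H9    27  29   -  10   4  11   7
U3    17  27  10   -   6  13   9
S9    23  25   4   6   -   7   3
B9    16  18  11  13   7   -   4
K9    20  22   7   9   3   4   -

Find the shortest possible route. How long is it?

Shortest round trip = 66 km.

There are 360 distinct closed tours to check (reversals are equivalent).
DC-L9-H9-U3-S9-B9-K9-DC: 10+29+10+6+7+4+20 = 86
DC-L9-H9-U3-S9-K9-B9-DC: 10+29+10+6+3+4+16 = 78
DC-L9-H9-U3-B9-S9-K9-DC: 10+29+10+13+7+3+20 = 92
DC-L9-H9-U3-B9-K9-S9-DC: 10+29+10+13+4+3+23 = 92
DC-L9-H9-U3-K9-S9-B9-DC: 10+29+10+9+3+7+16 = 84
DC-L9-H9-U3-K9-B9-S9-DC: 10+29+10+9+4+7+23 = 92
DC-L9-H9-S9-U3-B9-K9-DC: 10+29+4+6+13+4+20 = 86
DC-L9-H9-S9-U3-K9-B9-DC: 10+29+4+6+9+4+16 = 78
… (352 more)
DC-L9-B9-K9-H9-S9-U3-DC: 10+18+4+7+4+6+17 = 66  ← best
The minimum is 66.
One optimal route: DC → L9 → B9 → K9 → H9 → S9 → U3 → DC (or its reverse).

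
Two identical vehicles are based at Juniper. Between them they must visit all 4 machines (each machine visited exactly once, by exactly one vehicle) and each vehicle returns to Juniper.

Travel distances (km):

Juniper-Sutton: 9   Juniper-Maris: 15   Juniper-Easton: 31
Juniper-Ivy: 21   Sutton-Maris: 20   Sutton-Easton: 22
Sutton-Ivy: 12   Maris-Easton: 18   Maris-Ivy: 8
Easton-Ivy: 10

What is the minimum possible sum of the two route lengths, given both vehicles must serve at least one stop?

Minimum combined distance: 82 km.

There are 2^3 − 1 = 7 ways to divide the 4 stops into two non-empty groups. For each, the best each vehicle can do is its own shortest tour through its group:
  {Sutton} + {Maris, Easton, Ivy}: 18 + 64 = 82
  {Maris} + {Sutton, Easton, Ivy}: 30 + 62 = 92
  {Sutton, Maris} + {Easton, Ivy}: 44 + 62 = 106
  {Easton} + {Sutton, Maris, Ivy}: 62 + 44 = 106
  {Sutton, Easton} + {Maris, Ivy}: 62 + 44 = 106
  {Maris, Easton} + {Sutton, Ivy}: 64 + 42 = 106
  … (7 splits in total)
Best: vehicle 1 Juniper → Sutton → Juniper = 18; vehicle 2 Juniper → Maris → Easton → Ivy → Juniper = 64; combined 82.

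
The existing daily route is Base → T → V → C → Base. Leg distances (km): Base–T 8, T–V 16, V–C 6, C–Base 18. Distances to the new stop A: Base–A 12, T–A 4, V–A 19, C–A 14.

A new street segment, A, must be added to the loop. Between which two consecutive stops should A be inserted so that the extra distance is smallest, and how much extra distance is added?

+7 km — insert A between T and V.

Insertion cost between consecutive stops i–j is d(i,A) + d(A,j) − d(i,j):
  between Base and T: 12 + 4 − 8 = 8
  between T and V: 4 + 19 − 16 = 7
  between V and C: 19 + 14 − 6 = 27
  between C and Base: 14 + 12 − 18 = 8
Cheapest insertion is between T and V, adding 7.
New total = 48 + 7 = 55.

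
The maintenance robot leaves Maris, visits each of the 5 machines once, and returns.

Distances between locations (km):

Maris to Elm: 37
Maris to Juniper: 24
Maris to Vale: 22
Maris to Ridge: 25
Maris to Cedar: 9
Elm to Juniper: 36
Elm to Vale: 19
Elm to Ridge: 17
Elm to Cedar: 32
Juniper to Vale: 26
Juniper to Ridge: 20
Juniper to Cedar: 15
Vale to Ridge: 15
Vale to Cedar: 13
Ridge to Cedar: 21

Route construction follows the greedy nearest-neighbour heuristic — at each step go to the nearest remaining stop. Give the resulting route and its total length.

Nearest-neighbour total = 114 km; route Maris → Cedar → Vale → Ridge → Elm → Juniper → Maris.

From Maris: distances to unvisited — Cedar=9, Vale=22, Juniper=24, Ridge=25, Elm=37. Nearest is Cedar (9).
From Cedar: distances to unvisited — Vale=13, Juniper=15, Ridge=21, Elm=32. Nearest is Vale (13).
From Vale: distances to unvisited — Ridge=15, Elm=19, Juniper=26. Nearest is Ridge (15).
From Ridge: distances to unvisited — Elm=17, Juniper=20. Nearest is Elm (17).
From Elm: distances to unvisited — Juniper=36. Nearest is Juniper (36).
Return Juniper→Maris: 24.
Total = 9 + 13 + 15 + 17 + 36 + 24 = 114.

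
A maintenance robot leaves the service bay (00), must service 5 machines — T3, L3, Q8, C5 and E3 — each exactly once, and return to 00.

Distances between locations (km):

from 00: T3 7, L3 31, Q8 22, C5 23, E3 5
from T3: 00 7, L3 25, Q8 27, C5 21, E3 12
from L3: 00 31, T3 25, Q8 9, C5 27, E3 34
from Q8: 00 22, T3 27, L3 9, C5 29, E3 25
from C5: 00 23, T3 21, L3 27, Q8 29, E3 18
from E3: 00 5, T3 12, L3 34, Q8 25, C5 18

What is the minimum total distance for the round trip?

93 km — the shortest possible round trip.

There are 60 distinct closed tours to check (reversals are equivalent).
00-T3-L3-Q8-C5-E3-00: 7+25+9+29+18+5 = 93
00-T3-L3-Q8-E3-C5-00: 7+25+9+25+18+23 = 107
00-T3-L3-C5-Q8-E3-00: 7+25+27+29+25+5 = 118
00-T3-L3-C5-E3-Q8-00: 7+25+27+18+25+22 = 124
00-T3-L3-E3-Q8-C5-00: 7+25+34+25+29+23 = 143
00-T3-L3-E3-C5-Q8-00: 7+25+34+18+29+22 = 135
00-T3-Q8-L3-C5-E3-00: 7+27+9+27+18+5 = 93
00-T3-Q8-L3-E3-C5-00: 7+27+9+34+18+23 = 118
00-T3-Q8-C5-L3-E3-00: 7+27+29+27+34+5 = 129
00-T3-Q8-C5-E3-L3-00: 7+27+29+18+34+31 = 146
00-T3-Q8-E3-L3-C5-00: 7+27+25+34+27+23 = 143
00-T3-Q8-E3-C5-L3-00: 7+27+25+18+27+31 = 135
00-T3-C5-L3-Q8-E3-00: 7+21+27+9+25+5 = 94
00-T3-C5-L3-E3-Q8-00: 7+21+27+34+25+22 = 136
… (46 more)
The minimum is 93.
One optimal route: 00 → T3 → L3 → Q8 → C5 → E3 → 00 (or its reverse).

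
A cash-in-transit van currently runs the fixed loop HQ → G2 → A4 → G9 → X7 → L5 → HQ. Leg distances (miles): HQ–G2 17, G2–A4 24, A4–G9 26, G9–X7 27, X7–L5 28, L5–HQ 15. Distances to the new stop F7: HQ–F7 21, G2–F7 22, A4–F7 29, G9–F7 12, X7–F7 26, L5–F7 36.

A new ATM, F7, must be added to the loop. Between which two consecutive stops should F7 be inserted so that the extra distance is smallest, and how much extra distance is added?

+11 miles — insert F7 between G9 and X7.

Insertion cost between consecutive stops i–j is d(i,F7) + d(F7,j) − d(i,j):
  between HQ and G2: 21 + 22 − 17 = 26
  between G2 and A4: 22 + 29 − 24 = 27
  between A4 and G9: 29 + 12 − 26 = 15
  between G9 and X7: 12 + 26 − 27 = 11
  between X7 and L5: 26 + 36 − 28 = 34
  between L5 and HQ: 36 + 21 − 15 = 42
Cheapest insertion is between G9 and X7, adding 11.
New total = 137 + 11 = 148.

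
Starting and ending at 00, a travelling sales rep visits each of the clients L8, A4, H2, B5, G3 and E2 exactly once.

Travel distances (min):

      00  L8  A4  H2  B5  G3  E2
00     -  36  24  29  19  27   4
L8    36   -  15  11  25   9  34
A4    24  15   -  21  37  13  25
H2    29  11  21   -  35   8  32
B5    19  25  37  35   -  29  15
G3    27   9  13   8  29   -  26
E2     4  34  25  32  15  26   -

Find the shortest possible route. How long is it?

Shortest round trip = 100 min.

There are 360 distinct closed tours to check (reversals are equivalent).
00→L8→A4→H2→B5→G3→E2→00: 36+15+21+35+29+26+4 = 166
00→L8→A4→H2→B5→E2→G3→00: 36+15+21+35+15+26+27 = 175
00→L8→A4→H2→G3→B5→E2→00: 36+15+21+8+29+15+4 = 128
00→L8→A4→H2→G3→E2→B5→00: 36+15+21+8+26+15+19 = 140
00→L8→A4→H2→E2→B5→G3→00: 36+15+21+32+15+29+27 = 175
00→L8→A4→H2→E2→G3→B5→00: 36+15+21+32+26+29+19 = 178
00→L8→A4→B5→H2→G3→E2→00: 36+15+37+35+8+26+4 = 161
00→L8→A4→B5→H2→E2→G3→00: 36+15+37+35+32+26+27 = 208
… (352 more)
00→A4→G3→H2→L8→B5→E2→00: 24+13+8+11+25+15+4 = 100  ← best
The minimum is 100.
One optimal route: 00 → A4 → G3 → H2 → L8 → B5 → E2 → 00 (or its reverse).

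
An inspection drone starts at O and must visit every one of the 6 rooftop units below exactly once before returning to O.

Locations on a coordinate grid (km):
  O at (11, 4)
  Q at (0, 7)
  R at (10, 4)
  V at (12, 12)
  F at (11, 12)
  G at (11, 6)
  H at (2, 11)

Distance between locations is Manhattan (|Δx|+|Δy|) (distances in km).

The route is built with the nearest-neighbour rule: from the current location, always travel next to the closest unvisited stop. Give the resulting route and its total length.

Total distance 42 km via the nearest-neighbour route O → R → G → F → V → H → Q → O.

At O the remaining stops are R 1, G 2, F 8, V 9, Q 14, H 16; go to R.
At R the remaining stops are G 3, F 9, V 10, Q 13, H 15; go to G.
At G the remaining stops are F 6, V 7, Q 12, H 14; go to F.
At F the remaining stops are V 1, H 10, Q 16; go to V.
At V the remaining stops are H 11, Q 17; go to H.
At H the remaining stops are Q 6; go to Q.
Return Q→O: 14.
Total = 1 + 3 + 6 + 1 + 11 + 6 + 14 = 42.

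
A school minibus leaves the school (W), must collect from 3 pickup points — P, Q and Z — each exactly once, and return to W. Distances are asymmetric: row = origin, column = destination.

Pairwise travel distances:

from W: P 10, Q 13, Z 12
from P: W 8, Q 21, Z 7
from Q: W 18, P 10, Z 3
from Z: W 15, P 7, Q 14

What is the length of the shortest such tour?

31 — the shortest possible round trip.

W - P - Q - Z - W: 10+21+3+15 = 49
W - P - Z - Q - W: 10+7+14+18 = 49
W - Q - P - Z - W: 13+10+7+15 = 45
W - Q - Z - P - W: 13+3+7+8 = 31
W - Z - P - Q - W: 12+7+21+18 = 58
W - Z - Q - P - W: 12+14+10+8 = 44
The minimum is 31.
One optimal route: W → Q → Z → P → W.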